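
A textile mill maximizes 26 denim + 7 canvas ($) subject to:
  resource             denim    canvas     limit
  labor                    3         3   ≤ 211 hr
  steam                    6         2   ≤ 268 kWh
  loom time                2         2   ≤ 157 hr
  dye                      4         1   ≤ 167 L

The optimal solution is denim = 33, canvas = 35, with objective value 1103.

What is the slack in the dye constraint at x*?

dye used = 4·33 + 1·35 = 167; slack = 167 − 167 = 0.

0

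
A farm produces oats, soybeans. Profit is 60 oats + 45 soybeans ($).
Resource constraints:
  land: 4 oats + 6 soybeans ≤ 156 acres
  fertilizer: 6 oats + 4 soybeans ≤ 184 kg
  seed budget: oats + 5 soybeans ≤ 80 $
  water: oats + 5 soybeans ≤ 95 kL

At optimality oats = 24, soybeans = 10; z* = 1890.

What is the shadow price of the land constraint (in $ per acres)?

1.5

Check each constraint at x*: land 156/156 (tight); fertilizer 184/184 (tight); seed budget 74/80 (slack 6); water 74/95 (slack 21).
Since seed budget, water are not tight, their duals are 0.
The binding rows give the dual system: 4·y_land + 6·y_fertilizer = 60 and 6·y_land + 4·y_fertilizer = 45.
Solving: y_land = 1.5, y_fertilizer = 9.
Shadow price of land = 1.5.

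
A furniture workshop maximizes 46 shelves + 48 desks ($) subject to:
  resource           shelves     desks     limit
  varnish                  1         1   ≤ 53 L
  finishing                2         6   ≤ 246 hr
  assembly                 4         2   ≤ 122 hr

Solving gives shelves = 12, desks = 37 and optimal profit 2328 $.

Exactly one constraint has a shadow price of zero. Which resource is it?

varnish

varnish: 49/53 (slack 4)
finishing: 246/246 (binding)
assembly: 122/122 (binding)
By complementary slackness, a constraint with positive slack has shadow price 0 → varnish.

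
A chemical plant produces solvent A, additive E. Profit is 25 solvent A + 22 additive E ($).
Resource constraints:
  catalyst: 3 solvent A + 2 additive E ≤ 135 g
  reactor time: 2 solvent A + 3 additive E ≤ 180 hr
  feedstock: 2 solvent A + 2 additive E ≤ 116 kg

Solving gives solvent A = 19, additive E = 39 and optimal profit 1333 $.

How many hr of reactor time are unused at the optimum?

reactor time used = 2·19 + 3·39 = 155; slack = 180 − 155 = 25.

25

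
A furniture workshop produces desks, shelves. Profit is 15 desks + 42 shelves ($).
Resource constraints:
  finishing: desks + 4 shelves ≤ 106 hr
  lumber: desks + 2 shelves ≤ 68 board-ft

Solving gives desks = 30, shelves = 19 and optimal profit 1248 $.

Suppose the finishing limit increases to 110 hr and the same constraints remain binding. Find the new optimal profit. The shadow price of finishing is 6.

1272

Δb = 4, so new z* = 1248 + (6)·(4) = 1248 + 24 = 1272.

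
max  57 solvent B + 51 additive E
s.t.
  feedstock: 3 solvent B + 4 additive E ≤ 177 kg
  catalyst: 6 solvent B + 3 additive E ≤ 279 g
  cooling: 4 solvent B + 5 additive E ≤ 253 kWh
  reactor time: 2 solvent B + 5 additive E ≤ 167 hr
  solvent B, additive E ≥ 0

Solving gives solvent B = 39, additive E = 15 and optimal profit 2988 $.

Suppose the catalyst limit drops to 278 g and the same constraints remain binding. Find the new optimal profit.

Check each constraint at x*: feedstock 177/177 (tight); catalyst 279/279 (tight); cooling 231/253 (slack 22); reactor time 153/167 (slack 14).
Since cooling, reactor time are not tight, their duals are 0.
The binding rows give the dual system: 3·y_feedstock + 6·y_catalyst = 57 and 4·y_feedstock + 3·y_catalyst = 51.
Solving: y_feedstock = 9, y_catalyst = 5.
Δz = y_catalyst·Δb = 5 × (-1) = -5, so new z* = 2988 − 5 = 2983.

2983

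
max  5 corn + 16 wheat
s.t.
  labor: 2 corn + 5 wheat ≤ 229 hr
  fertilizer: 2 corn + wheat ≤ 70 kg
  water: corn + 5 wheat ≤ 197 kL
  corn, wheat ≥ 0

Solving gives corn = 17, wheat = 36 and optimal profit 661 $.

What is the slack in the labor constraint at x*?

15

labor used = 2·17 + 5·36 = 214; slack = 229 − 214 = 15.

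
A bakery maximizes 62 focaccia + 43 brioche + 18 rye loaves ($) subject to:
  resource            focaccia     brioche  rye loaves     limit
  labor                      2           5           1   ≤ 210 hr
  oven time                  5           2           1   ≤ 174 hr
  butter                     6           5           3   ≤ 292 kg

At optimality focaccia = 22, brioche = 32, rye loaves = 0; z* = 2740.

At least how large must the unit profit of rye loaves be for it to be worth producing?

At the optimum: labor uses 204 of 210 (slack = 6); oven time uses 174 of 174 (binding); butter uses 292 of 292 (binding).
By complementary slackness, y = 0 for the non-binding constraint.
From A_Bᵀ y = c: 5·y_oven time + 6·y_butter = 62; 2·y_oven time + 5·y_butter = 43.
Solving: y_oven time = 4, y_butter = 7.
rye loaves enters the basis when its profit ≥ yᵀa₃ = 4·1 + 7·3 = 25.

25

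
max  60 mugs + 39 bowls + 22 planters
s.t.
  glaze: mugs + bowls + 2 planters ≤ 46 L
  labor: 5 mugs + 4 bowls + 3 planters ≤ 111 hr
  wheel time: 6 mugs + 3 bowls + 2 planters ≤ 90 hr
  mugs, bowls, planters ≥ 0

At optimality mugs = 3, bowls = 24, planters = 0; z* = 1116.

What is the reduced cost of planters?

Check each constraint at x*: glaze 27/46 (slack 19); labor 111/111 (tight); wheel time 90/90 (tight).
Slack constraints have shadow price 0 (complementary slackness).
From A_Bᵀ y = c: 5·y_labor + 6·y_wheel time = 60; 4·y_labor + 3·y_wheel time = 39.
Solving: y_labor = 6, y_wheel time = 5.
Reduced cost of planters: c₃ − yᵀa₃ = 22 − (6·3 + 5·2) = 22 − 28 = -6.

-6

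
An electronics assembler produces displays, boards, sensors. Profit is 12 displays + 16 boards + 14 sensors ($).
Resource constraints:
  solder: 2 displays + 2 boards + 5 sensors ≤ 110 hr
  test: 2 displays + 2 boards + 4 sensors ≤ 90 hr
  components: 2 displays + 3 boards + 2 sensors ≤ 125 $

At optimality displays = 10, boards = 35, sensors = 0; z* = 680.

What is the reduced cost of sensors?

Binding: test and components. Non-binding: solder (20 unused).
Since solder is not tight, its dual is 0.
Dual feasibility on the basic columns requires 2·y_test + 2·y_components = 12, 2·y_test + 3·y_components = 16.
→ y_test = 2 and y_components = 4.
Reduced cost of sensors: c₃ − yᵀa₃ = 14 − (2·4 + 4·2) = 14 − 16 = -2.

-2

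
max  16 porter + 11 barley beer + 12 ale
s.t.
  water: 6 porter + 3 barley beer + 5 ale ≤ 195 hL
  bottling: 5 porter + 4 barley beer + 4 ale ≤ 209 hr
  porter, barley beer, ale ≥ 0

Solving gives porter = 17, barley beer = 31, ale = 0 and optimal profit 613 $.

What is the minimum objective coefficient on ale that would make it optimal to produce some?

13

Both water and bottling are binding at x*.
From A_Bᵀ y = c: 6·y_water + 5·y_bottling = 16; 3·y_water + 4·y_bottling = 11.
This yields shadow prices y_water = 1, y_bottling = 2.
ale enters the basis when its profit ≥ yᵀa₃ = 1·5 + 2·4 = 13.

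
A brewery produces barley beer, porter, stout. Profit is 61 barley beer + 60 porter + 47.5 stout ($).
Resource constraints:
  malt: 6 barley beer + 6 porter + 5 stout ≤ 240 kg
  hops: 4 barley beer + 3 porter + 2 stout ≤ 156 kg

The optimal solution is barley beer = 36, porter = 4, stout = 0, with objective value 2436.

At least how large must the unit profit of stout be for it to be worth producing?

49.5

Both malt and hops are binding at x*.
Dual feasibility on the basic columns requires 6·y_malt + 4·y_hops = 61, 6·y_malt + 3·y_hops = 60.
This yields shadow prices y_malt = 9.5, y_hops = 1.
stout enters the basis when its profit ≥ yᵀa₃ = 9.5·5 + 1·2 = 49.5.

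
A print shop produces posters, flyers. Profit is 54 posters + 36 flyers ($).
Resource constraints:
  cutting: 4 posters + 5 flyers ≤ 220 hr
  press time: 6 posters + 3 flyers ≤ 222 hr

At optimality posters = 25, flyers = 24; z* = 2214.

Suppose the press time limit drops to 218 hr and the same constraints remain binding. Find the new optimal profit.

Both cutting and press time are binding at x*.
Dual feasibility on the basic columns requires 4·y_cutting + 6·y_press time = 54, 5·y_cutting + 3·y_press time = 36.
Solving: y_cutting = 3, y_press time = 7.
Δz = y_press time·Δb = 7 × (-4) = -28, so new z* = 2214 − 28 = 2186.

2186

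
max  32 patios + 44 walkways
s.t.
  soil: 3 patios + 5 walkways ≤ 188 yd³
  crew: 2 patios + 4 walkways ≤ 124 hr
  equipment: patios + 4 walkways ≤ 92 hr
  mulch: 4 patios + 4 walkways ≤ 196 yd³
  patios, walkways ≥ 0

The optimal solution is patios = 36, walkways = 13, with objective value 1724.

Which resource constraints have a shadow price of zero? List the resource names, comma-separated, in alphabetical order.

soil: 173/188 (slack 15)
crew: 124/124 (binding)
equipment: 88/92 (slack 4)
mulch: 196/196 (binding)
By complementary slackness, a constraint with positive slack has shadow price 0 → equipment, soil.

equipment, soil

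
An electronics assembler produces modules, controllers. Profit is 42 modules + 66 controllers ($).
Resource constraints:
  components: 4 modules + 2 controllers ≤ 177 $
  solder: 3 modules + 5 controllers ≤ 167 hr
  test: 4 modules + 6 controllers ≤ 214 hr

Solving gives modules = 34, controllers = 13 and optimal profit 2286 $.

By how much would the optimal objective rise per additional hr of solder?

Check each constraint at x*: components 162/177 (slack 15); solder 167/167 (tight); test 214/214 (tight).
Slack constraints have shadow price 0 (complementary slackness).
The binding rows give the dual system: 3·y_solder + 4·y_test = 42 and 5·y_solder + 6·y_test = 66.
Solving: y_solder = 6, y_test = 6.
Shadow price of solder = 6.

6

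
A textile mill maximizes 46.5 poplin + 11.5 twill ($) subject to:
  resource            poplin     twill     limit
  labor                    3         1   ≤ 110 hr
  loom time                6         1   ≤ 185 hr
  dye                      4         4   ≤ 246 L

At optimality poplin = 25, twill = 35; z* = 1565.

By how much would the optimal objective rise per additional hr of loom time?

Binding: labor and loom time. Non-binding: dye (6 unused).
By complementary slackness, y = 0 for the non-binding constraint.
From A_Bᵀ y = c: 3·y_labor + 6·y_loom time = 46.5; 1·y_labor + 1·y_loom time = 11.5.
Solving: y_labor = 7.5, y_loom time = 4.
Shadow price of loom time = 4.

4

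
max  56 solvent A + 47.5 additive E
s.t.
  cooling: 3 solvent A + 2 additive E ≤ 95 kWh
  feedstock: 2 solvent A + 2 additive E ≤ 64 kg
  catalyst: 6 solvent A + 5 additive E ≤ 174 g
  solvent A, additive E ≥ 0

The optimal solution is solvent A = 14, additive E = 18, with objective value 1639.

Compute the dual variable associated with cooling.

At the optimum: cooling uses 78 of 95 (slack = 17); feedstock uses 64 of 64 (binding); catalyst uses 174 of 174 (binding).
By complementary slackness, y = 0 for the non-binding constraint.
The binding rows give the dual system: 2·y_feedstock + 6·y_catalyst = 56 and 2·y_feedstock + 5·y_catalyst = 47.5.
Solving: y_feedstock = 2.5, y_catalyst = 8.5.
Shadow price of cooling = 0.

0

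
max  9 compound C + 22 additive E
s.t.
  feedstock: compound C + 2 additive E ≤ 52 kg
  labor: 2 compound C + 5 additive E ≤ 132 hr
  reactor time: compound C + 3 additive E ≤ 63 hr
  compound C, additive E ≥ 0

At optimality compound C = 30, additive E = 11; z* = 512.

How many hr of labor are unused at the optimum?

labor used = 2·30 + 5·11 = 115; slack = 132 − 115 = 17.

17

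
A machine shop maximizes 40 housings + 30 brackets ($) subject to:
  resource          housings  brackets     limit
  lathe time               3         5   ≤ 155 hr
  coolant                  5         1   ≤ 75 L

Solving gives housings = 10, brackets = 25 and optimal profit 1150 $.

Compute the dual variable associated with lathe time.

At the optimum: lathe time uses 155 of 155 (binding); coolant uses 75 of 75 (binding).
Dual feasibility on the basic columns requires 3·y_lathe time + 5·y_coolant = 40, 5·y_lathe time + 1·y_coolant = 30.
→ y_lathe time = 5 and y_coolant = 5.
Shadow price of lathe time = 5.

5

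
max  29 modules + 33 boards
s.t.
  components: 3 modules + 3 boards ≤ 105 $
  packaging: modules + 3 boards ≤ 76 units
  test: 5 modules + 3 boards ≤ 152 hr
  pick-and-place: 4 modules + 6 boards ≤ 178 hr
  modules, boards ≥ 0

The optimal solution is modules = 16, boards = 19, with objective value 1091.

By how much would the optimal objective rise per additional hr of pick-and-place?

Check each constraint at x*: components 105/105 (tight); packaging 73/76 (slack 3); test 137/152 (slack 15); pick-and-place 178/178 (tight).
Slack constraints have shadow price 0 (complementary slackness).
Dual feasibility on the basic columns requires 3·y_components + 4·y_pick-and-place = 29, 3·y_components + 6·y_pick-and-place = 33.
Solving: y_components = 7, y_pick-and-place = 2.
Shadow price of pick-and-place = 2.

2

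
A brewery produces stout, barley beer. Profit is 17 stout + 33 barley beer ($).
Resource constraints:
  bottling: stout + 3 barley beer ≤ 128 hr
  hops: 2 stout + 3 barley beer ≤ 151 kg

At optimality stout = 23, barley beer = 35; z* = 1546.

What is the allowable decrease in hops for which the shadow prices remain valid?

23

Binding constraints: bottling, hops. The basis is B = [[1,3],[2,3]] with det -3.
Per unit decrease in hops, x* moves by d = (-1, 0.3333).
The basis stays optimal until stout reaches 0; allowable decrease = 23 kg.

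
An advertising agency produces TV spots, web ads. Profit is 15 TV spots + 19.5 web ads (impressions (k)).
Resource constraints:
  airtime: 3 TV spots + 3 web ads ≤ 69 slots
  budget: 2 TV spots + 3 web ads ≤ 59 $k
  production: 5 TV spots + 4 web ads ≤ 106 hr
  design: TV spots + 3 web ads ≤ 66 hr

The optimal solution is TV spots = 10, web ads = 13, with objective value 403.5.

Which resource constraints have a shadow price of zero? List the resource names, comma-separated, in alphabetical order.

airtime: 69/69 (binding)
budget: 59/59 (binding)
production: 102/106 (slack 4)
design: 49/66 (slack 17)
By complementary slackness, a constraint with positive slack has shadow price 0 → design, production.

design, production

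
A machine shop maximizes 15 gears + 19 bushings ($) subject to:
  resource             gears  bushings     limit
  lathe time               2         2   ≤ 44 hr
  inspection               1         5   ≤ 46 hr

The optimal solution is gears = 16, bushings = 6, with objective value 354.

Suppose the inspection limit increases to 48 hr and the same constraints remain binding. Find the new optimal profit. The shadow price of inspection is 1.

356

Δb = 2, so new z* = 354 + (1)·(2) = 354 + 2 = 356.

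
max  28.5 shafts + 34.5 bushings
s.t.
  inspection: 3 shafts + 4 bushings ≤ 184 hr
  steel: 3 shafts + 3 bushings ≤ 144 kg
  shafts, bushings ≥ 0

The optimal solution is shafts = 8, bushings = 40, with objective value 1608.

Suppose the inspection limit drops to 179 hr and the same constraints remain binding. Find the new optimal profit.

1578

Check each constraint at x*: inspection 184/184 (tight); steel 144/144 (tight).
From A_Bᵀ y = c: 3·y_inspection + 3·y_steel = 28.5; 4·y_inspection + 3·y_steel = 34.5.
Solving: y_inspection = 6, y_steel = 3.5.
Δz = y_inspection·Δb = 6 × (-5) = -30, so new z* = 1608 − 30 = 1578.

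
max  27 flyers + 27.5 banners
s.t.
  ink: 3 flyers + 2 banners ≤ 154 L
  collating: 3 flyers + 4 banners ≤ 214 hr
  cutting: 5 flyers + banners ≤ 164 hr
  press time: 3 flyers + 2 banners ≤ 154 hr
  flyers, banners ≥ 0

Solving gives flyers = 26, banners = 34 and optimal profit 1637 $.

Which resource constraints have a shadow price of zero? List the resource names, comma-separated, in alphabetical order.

ink: 146/154 (slack 8)
collating: 214/214 (binding)
cutting: 164/164 (binding)
press time: 146/154 (slack 8)
By complementary slackness, a constraint with positive slack has shadow price 0 → ink, press time.

ink, press time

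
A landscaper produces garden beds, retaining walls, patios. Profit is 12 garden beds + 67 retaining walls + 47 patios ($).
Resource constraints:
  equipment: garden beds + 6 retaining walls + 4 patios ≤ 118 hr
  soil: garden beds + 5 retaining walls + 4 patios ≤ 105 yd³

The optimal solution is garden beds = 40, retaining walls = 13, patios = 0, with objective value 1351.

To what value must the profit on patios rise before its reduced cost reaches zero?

At the optimum: equipment uses 118 of 118 (binding); soil uses 105 of 105 (binding).
From A_Bᵀ y = c: 1·y_equipment + 1·y_soil = 12; 6·y_equipment + 5·y_soil = 67.
Solving: y_equipment = 7, y_soil = 5.
patios enters the basis when its profit ≥ yᵀa₃ = 7·4 + 5·4 = 48.

48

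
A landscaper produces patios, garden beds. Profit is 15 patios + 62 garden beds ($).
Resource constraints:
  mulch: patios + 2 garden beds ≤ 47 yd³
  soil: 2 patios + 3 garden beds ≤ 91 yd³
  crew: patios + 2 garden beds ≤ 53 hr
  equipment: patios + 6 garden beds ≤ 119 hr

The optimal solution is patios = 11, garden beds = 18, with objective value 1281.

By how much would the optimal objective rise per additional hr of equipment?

8

At the optimum: mulch uses 47 of 47 (binding); soil uses 76 of 91 (slack = 15); crew uses 47 of 53 (slack = 6); equipment uses 119 of 119 (binding).
Slack constraints have shadow price 0 (complementary slackness).
Dual feasibility on the basic columns requires 1·y_mulch + 1·y_equipment = 15, 2·y_mulch + 6·y_equipment = 62.
Solving: y_mulch = 7, y_equipment = 8.
Shadow price of equipment = 8.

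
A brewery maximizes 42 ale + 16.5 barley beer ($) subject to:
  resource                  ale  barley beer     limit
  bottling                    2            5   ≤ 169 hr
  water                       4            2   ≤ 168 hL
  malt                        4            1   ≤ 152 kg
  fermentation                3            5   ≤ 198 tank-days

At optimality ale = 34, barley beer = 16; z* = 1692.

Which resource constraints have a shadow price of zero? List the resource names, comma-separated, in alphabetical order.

bottling: 148/169 (slack 21)
water: 168/168 (binding)
malt: 152/152 (binding)
fermentation: 182/198 (slack 16)
By complementary slackness, a constraint with positive slack has shadow price 0 → bottling, fermentation.

bottling, fermentation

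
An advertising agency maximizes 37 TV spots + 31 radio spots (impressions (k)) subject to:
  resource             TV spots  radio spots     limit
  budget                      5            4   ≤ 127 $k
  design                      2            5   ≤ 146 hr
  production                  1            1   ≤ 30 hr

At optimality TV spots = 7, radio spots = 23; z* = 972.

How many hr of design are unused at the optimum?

17

design used = 2·7 + 5·23 = 129; slack = 146 − 129 = 17.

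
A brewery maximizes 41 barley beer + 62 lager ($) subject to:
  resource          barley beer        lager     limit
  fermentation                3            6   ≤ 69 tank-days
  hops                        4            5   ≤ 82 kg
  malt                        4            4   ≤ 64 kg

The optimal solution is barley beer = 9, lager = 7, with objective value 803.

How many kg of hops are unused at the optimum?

11

hops used = 4·9 + 5·7 = 71; slack = 82 − 71 = 11.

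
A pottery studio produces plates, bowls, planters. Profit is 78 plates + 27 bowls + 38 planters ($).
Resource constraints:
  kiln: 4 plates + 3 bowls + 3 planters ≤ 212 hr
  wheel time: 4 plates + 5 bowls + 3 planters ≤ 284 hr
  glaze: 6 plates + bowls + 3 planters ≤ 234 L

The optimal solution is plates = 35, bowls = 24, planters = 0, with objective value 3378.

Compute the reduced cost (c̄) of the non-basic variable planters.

Check each constraint at x*: kiln 212/212 (tight); wheel time 260/284 (slack 24); glaze 234/234 (tight).
By complementary slackness, y = 0 for the non-binding constraint.
The binding rows give the dual system: 4·y_kiln + 6·y_glaze = 78 and 3·y_kiln + 1·y_glaze = 27.
Solving: y_kiln = 6, y_glaze = 9.
Reduced cost of planters: c₃ − yᵀa₃ = 38 − (6·3 + 9·3) = 38 − 45 = -7.

-7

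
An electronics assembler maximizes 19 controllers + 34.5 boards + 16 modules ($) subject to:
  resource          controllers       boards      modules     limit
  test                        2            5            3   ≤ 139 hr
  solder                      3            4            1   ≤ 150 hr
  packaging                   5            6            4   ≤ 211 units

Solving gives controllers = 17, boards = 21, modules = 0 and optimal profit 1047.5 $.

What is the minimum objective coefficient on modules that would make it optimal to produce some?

21.5

Check each constraint at x*: test 139/139 (tight); solder 135/150 (slack 15); packaging 211/211 (tight).
Since solder is not tight, its dual is 0.
Dual feasibility on the basic columns requires 2·y_test + 5·y_packaging = 19, 5·y_test + 6·y_packaging = 34.5.
→ y_test = 4.5 and y_packaging = 2.
modules enters the basis when its profit ≥ yᵀa₃ = 4.5·3 + 2·4 = 21.5.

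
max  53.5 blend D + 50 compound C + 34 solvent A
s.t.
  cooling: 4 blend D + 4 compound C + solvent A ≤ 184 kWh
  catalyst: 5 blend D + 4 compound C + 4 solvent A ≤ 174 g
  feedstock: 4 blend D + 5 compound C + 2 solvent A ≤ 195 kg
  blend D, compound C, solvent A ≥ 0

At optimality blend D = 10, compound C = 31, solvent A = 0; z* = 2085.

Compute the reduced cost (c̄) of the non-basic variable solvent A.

Binding: catalyst and feedstock. Non-binding: cooling (20 unused).
By complementary slackness, y = 0 for the non-binding constraint.
From A_Bᵀ y = c: 5·y_catalyst + 4·y_feedstock = 53.5; 4·y_catalyst + 5·y_feedstock = 50.
This yields shadow prices y_catalyst = 7.5, y_feedstock = 4.
Reduced cost of solvent A: c₃ − yᵀa₃ = 34 − (7.5·4 + 4·2) = 34 − 38 = -4.

-4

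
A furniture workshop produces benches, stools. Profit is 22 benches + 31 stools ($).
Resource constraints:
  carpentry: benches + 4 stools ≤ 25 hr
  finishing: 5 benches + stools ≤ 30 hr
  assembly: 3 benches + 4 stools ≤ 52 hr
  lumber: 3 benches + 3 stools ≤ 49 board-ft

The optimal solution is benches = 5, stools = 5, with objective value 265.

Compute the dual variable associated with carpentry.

Binding: carpentry and finishing. Non-binding: assembly (17 unused), lumber (19 unused).
Since assembly, lumber are not tight, their duals are 0.
From A_Bᵀ y = c: 1·y_carpentry + 5·y_finishing = 22; 4·y_carpentry + 1·y_finishing = 31.
Solving: y_carpentry = 7, y_finishing = 3.
Shadow price of carpentry = 7.

7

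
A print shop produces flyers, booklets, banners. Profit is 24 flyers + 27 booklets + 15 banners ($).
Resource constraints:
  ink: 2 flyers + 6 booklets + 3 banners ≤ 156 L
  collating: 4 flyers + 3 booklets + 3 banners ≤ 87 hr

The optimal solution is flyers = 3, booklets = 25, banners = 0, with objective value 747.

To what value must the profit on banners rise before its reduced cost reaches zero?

21

At the optimum: ink uses 156 of 156 (binding); collating uses 87 of 87 (binding).
The binding rows give the dual system: 2·y_ink + 4·y_collating = 24 and 6·y_ink + 3·y_collating = 27.
→ y_ink = 2 and y_collating = 5.
banners enters the basis when its profit ≥ yᵀa₃ = 2·3 + 5·3 = 21.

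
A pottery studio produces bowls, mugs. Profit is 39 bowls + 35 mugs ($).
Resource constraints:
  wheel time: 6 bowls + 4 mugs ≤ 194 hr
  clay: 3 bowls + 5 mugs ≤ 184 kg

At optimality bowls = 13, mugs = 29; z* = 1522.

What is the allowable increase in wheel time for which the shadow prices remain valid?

174

Binding constraints: wheel time, clay. The basis is B = [[6,4],[3,5]] with det 18.
Per unit increase in wheel time, x* moves by d = (0.2778, -0.1667).
The basis stays optimal until mugs reaches 0; allowable increase = 174 hr.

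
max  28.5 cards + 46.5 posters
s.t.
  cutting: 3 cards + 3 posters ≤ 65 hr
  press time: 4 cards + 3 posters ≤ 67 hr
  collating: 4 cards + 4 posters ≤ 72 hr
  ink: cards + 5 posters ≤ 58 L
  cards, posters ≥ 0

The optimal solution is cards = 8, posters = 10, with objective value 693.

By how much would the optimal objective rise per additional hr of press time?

Check each constraint at x*: cutting 54/65 (slack 11); press time 62/67 (slack 5); collating 72/72 (tight); ink 58/58 (tight).
By complementary slackness, y = 0 for the non-binding constraints.
Dual feasibility on the basic columns requires 4·y_collating + 1·y_ink = 28.5, 4·y_collating + 5·y_ink = 46.5.
→ y_collating = 6 and y_ink = 4.5.
Shadow price of press time = 0.

0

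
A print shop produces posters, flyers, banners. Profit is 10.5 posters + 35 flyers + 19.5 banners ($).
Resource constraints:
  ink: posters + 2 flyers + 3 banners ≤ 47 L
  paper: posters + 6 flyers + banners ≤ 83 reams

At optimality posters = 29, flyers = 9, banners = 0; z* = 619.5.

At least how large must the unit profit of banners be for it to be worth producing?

24.5

Both ink and paper are binding at x*.
From A_Bᵀ y = c: 1·y_ink + 1·y_paper = 10.5; 2·y_ink + 6·y_paper = 35.
This yields shadow prices y_ink = 7, y_paper = 3.5.
banners enters the basis when its profit ≥ yᵀa₃ = 7·3 + 3.5·1 = 24.5.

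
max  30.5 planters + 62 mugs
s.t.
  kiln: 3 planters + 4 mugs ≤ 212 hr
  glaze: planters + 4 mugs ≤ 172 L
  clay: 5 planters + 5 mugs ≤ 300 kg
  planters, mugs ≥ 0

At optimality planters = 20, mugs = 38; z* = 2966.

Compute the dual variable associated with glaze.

8

Check each constraint at x*: kiln 212/212 (tight); glaze 172/172 (tight); clay 290/300 (slack 10).
Slack constraints have shadow price 0 (complementary slackness).
From A_Bᵀ y = c: 3·y_kiln + 1·y_glaze = 30.5; 4·y_kiln + 4·y_glaze = 62.
→ y_kiln = 7.5 and y_glaze = 8.
Shadow price of glaze = 8.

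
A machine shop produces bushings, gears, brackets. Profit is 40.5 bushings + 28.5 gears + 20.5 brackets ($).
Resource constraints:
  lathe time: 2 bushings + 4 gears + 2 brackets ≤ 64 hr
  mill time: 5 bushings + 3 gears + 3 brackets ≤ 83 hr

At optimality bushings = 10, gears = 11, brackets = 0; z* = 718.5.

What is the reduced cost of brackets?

-5

Check each constraint at x*: lathe time 64/64 (tight); mill time 83/83 (tight).
Dual feasibility on the basic columns requires 2·y_lathe time + 5·y_mill time = 40.5, 4·y_lathe time + 3·y_mill time = 28.5.
This yields shadow prices y_lathe time = 1.5, y_mill time = 7.5.
Reduced cost of brackets: c₃ − yᵀa₃ = 20.5 − (1.5·2 + 7.5·3) = 20.5 − 25.5 = -5.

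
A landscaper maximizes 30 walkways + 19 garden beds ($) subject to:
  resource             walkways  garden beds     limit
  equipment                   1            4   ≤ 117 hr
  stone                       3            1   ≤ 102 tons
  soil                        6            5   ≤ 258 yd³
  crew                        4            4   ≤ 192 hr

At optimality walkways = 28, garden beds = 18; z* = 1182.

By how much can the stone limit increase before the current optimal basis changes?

27

Binding constraints: stone, soil. The basis is B = [[3,1],[6,5]] with det 9.
Per unit increase in stone, x* moves by d = (0.5556, -0.6667).
The basis stays optimal until garden beds reaches 0; allowable increase = 27 tons.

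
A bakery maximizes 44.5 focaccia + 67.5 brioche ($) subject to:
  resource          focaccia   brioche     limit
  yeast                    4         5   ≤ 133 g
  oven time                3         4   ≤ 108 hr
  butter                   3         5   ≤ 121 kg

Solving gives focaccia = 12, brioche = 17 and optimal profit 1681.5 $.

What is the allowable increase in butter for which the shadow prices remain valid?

Binding constraints: yeast, butter. The basis is B = [[4,5],[3,5]] with det 5.
Per unit increase in butter, x* moves by d = (-1, 0.8).
The basis stays optimal until focaccia reaches 0; allowable increase = 12 kg.

12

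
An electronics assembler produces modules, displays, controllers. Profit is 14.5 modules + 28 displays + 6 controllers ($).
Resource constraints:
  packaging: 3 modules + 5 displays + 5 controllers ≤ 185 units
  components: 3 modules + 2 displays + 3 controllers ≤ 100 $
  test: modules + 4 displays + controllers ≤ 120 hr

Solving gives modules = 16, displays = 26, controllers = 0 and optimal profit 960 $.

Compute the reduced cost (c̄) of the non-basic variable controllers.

Binding: components and test. Non-binding: packaging (7 unused).
Slack constraints have shadow price 0 (complementary slackness).
Dual feasibility on the basic columns requires 3·y_components + 1·y_test = 14.5, 2·y_components + 4·y_test = 28.
→ y_components = 3 and y_test = 5.5.
Reduced cost of controllers: c₃ − yᵀa₃ = 6 − (3·3 + 5.5·1) = 6 − 14.5 = -8.5.

-8.5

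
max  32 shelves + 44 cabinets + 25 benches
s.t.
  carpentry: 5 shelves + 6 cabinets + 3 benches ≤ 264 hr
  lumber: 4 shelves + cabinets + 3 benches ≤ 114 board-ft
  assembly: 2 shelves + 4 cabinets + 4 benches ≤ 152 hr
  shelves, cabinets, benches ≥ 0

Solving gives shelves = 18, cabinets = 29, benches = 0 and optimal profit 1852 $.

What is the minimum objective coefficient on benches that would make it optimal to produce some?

29

Binding: carpentry and assembly. Non-binding: lumber (13 unused).
By complementary slackness, y = 0 for the non-binding constraint.
The binding rows give the dual system: 5·y_carpentry + 2·y_assembly = 32 and 6·y_carpentry + 4·y_assembly = 44.
→ y_carpentry = 5 and y_assembly = 3.5.
benches enters the basis when its profit ≥ yᵀa₃ = 5·3 + 3.5·4 = 29.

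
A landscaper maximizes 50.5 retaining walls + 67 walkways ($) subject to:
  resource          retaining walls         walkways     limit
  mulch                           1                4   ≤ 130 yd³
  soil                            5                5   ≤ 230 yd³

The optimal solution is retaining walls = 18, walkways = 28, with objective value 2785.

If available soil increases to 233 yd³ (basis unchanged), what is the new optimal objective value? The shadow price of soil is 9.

2812

Δb = 3, so new z* = 2785 + (9)·(3) = 2785 + 27 = 2812.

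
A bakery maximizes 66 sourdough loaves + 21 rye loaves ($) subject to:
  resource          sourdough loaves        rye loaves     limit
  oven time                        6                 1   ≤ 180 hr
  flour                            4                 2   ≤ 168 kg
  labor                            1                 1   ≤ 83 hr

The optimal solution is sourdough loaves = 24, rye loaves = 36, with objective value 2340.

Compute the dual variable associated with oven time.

Binding: oven time and flour. Non-binding: labor (23 unused).
By complementary slackness, y = 0 for the non-binding constraint.
From A_Bᵀ y = c: 6·y_oven time + 4·y_flour = 66; 1·y_oven time + 2·y_flour = 21.
→ y_oven time = 6 and y_flour = 7.5.
Shadow price of oven time = 6.

6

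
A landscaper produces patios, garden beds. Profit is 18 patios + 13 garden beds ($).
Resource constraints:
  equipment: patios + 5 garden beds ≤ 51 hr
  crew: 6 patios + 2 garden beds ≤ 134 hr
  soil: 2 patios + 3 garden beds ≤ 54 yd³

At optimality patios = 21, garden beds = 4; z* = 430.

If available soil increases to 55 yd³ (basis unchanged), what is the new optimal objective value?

Check each constraint at x*: equipment 41/51 (slack 10); crew 134/134 (tight); soil 54/54 (tight).
Since equipment is not tight, its dual is 0.
Dual feasibility on the basic columns requires 6·y_crew + 2·y_soil = 18, 2·y_crew + 3·y_soil = 13.
→ y_crew = 2 and y_soil = 3.
Δz = y_soil·Δb = 3 × (1) = 3, so new z* = 430 + 3 = 433.

433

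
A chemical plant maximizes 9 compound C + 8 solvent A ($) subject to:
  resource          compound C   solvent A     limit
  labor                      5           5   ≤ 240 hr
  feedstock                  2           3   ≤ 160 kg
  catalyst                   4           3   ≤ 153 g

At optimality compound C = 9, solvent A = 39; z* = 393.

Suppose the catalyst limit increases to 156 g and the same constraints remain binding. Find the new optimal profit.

Check each constraint at x*: labor 240/240 (tight); feedstock 135/160 (slack 25); catalyst 153/153 (tight).
Slack constraints have shadow price 0 (complementary slackness).
The binding rows give the dual system: 5·y_labor + 4·y_catalyst = 9 and 5·y_labor + 3·y_catalyst = 8.
This yields shadow prices y_labor = 1, y_catalyst = 1.
Δz = y_catalyst·Δb = 1 × (3) = 3, so new z* = 393 + 3 = 396.

396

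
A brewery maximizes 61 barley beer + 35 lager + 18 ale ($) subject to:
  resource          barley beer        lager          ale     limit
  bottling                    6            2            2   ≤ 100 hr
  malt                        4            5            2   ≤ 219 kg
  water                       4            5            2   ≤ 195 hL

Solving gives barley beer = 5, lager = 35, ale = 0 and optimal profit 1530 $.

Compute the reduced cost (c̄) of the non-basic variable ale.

-5

Binding: bottling and water. Non-binding: malt (24 unused).
Slack constraints have shadow price 0 (complementary slackness).
Dual feasibility on the basic columns requires 6·y_bottling + 4·y_water = 61, 2·y_bottling + 5·y_water = 35.
Solving: y_bottling = 7.5, y_water = 4.
Reduced cost of ale: c₃ − yᵀa₃ = 18 − (7.5·2 + 4·2) = 18 − 23 = -5.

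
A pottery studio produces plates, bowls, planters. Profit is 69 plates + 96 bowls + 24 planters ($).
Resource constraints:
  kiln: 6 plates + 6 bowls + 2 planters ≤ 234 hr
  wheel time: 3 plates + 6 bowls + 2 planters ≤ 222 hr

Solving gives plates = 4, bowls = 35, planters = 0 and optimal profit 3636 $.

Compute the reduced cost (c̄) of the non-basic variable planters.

-8

Both kiln and wheel time are binding at x*.
From A_Bᵀ y = c: 6·y_kiln + 3·y_wheel time = 69; 6·y_kiln + 6·y_wheel time = 96.
→ y_kiln = 7 and y_wheel time = 9.
Reduced cost of planters: c₃ − yᵀa₃ = 24 − (7·2 + 9·2) = 24 − 32 = -8.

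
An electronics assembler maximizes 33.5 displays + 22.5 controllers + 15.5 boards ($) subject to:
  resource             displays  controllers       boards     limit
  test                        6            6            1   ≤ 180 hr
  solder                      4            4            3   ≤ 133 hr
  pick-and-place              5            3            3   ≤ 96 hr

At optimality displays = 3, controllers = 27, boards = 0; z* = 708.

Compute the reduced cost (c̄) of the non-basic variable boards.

Binding: test and pick-and-place. Non-binding: solder (13 unused).
Since solder is not tight, its dual is 0.
The binding rows give the dual system: 6·y_test + 5·y_pick-and-place = 33.5 and 6·y_test + 3·y_pick-and-place = 22.5.
This yields shadow prices y_test = 1, y_pick-and-place = 5.5.
Reduced cost of boards: c₃ − yᵀa₃ = 15.5 − (1·1 + 5.5·3) = 15.5 − 17.5 = -2.

-2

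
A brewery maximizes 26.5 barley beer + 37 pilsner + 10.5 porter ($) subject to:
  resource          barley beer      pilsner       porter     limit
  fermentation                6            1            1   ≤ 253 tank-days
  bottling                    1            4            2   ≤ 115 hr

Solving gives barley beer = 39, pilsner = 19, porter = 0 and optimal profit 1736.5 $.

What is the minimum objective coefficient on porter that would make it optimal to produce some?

Both fermentation and bottling are binding at x*.
From A_Bᵀ y = c: 6·y_fermentation + 1·y_bottling = 26.5; 1·y_fermentation + 4·y_bottling = 37.
Solving: y_fermentation = 3, y_bottling = 8.5.
porter enters the basis when its profit ≥ yᵀa₃ = 3·1 + 8.5·2 = 20.

20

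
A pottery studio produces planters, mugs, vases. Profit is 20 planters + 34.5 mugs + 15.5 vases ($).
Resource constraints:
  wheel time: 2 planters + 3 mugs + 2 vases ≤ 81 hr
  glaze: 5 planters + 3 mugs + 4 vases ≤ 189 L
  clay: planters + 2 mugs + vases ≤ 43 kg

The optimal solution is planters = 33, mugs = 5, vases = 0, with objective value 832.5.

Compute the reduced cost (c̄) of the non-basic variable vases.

-4.5

Binding: wheel time and clay. Non-binding: glaze (9 unused).
By complementary slackness, y = 0 for the non-binding constraint.
Dual feasibility on the basic columns requires 2·y_wheel time + 1·y_clay = 20, 3·y_wheel time + 2·y_clay = 34.5.
→ y_wheel time = 5.5 and y_clay = 9.
Reduced cost of vases: c₃ − yᵀa₃ = 15.5 − (5.5·2 + 9·1) = 15.5 − 20 = -4.5.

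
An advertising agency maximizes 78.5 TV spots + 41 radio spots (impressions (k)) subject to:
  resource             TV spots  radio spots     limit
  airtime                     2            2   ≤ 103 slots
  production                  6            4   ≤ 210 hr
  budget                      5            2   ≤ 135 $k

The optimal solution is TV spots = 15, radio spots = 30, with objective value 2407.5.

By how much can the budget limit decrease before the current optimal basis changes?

Binding constraints: production, budget. The basis is B = [[6,4],[5,2]] with det -8.
Per unit decrease in budget, x* moves by d = (-0.5, 0.75).
The basis stays optimal until airtime becomes binding; allowable decrease = 26 $k.

26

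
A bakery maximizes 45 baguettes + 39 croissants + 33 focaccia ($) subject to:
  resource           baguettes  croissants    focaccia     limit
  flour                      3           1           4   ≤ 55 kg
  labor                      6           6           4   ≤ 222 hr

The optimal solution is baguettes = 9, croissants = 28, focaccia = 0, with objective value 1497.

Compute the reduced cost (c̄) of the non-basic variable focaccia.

At the optimum: flour uses 55 of 55 (binding); labor uses 222 of 222 (binding).
The binding rows give the dual system: 3·y_flour + 6·y_labor = 45 and 1·y_flour + 6·y_labor = 39.
Solving: y_flour = 3, y_labor = 6.
Reduced cost of focaccia: c₃ − yᵀa₃ = 33 − (3·4 + 6·4) = 33 − 36 = -3.

-3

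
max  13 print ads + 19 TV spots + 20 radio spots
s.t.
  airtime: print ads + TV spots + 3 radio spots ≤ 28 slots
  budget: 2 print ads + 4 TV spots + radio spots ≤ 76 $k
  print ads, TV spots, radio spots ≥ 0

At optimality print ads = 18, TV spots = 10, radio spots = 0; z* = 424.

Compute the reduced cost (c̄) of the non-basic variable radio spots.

-4

At the optimum: airtime uses 28 of 28 (binding); budget uses 76 of 76 (binding).
The binding rows give the dual system: 1·y_airtime + 2·y_budget = 13 and 1·y_airtime + 4·y_budget = 19.
This yields shadow prices y_airtime = 7, y_budget = 3.
Reduced cost of radio spots: c₃ − yᵀa₃ = 20 − (7·3 + 3·1) = 20 − 24 = -4.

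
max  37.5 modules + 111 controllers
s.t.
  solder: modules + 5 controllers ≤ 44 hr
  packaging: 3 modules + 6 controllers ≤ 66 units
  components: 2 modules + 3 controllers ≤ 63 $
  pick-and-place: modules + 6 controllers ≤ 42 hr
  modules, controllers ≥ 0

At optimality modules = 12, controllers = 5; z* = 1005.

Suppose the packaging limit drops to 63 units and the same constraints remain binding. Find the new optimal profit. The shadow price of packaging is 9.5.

Δb = -3, so new z* = 1005 + (9.5)·(-3) = 1005 − 28.5 = 976.5.

976.5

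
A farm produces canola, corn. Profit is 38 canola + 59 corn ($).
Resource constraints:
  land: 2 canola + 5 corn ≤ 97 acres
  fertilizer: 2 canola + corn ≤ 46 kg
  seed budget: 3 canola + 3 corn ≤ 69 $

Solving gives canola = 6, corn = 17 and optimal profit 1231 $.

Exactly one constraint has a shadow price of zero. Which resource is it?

fertilizer

land: 97/97 (binding)
fertilizer: 29/46 (slack 17)
seed budget: 69/69 (binding)
By complementary slackness, a constraint with positive slack has shadow price 0 → fertilizer.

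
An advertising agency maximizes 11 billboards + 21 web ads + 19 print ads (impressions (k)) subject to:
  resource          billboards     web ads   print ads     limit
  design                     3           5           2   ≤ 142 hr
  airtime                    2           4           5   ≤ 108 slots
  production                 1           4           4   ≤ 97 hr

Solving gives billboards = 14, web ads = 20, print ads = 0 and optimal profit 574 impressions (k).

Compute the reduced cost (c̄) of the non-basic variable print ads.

-3

Binding: design and airtime. Non-binding: production (3 unused).
By complementary slackness, y = 0 for the non-binding constraint.
The binding rows give the dual system: 3·y_design + 2·y_airtime = 11 and 5·y_design + 4·y_airtime = 21.
→ y_design = 1 and y_airtime = 4.
Reduced cost of print ads: c₃ − yᵀa₃ = 19 − (1·2 + 4·5) = 19 − 22 = -3.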